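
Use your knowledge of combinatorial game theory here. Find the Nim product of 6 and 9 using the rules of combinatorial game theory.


Nim multiplication is bilinear over XOR: (u XOR v) * w = (u*w) XOR (v*w).
So we split each operand into its bit components and XOR the pairwise Nim products.
6 = 2 + 4 (as XOR of powers of 2).
9 = 1 + 8 (as XOR of powers of 2).
Using the standard Nim-product table on single bits:
  2*2 = 3,   2*4 = 8,   2*8 = 12,
  4*4 = 6,   4*8 = 11,  8*8 = 13,
and  1*x = x (identity), k*l = l*k (commutative).
Pairwise Nim products:
  2 * 1 = 2
  2 * 8 = 12
  4 * 1 = 4
  4 * 8 = 11
XOR them: 2 XOR 12 XOR 4 XOR 11 = 1.
Result: 6 * 9 = 1 (in Nim).

1


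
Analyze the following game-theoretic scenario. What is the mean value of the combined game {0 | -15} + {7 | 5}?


G1 = {0 | -15}, G2 = {7 | 5}
Each is a switch {a | b} with numbers a > b; its mean value is (a + b)/2, and mean value is additive over game sums: m(G1 + G2) = m(G1) + m(G2).
Mean of G1 = (0 + (-15))/2 = -15/2 = -15/2
Mean of G2 = (7 + (5))/2 = 12/2 = 6
Mean of G1 + G2 = -15/2 + 6 = -3/2

-3/2


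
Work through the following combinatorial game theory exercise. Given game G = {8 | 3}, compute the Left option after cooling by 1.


Original game: {8 | 3} (a switch {a | b} with a > b).
Cooling by t (for t below the temperature (a - b)/2 = 5/2) taxes each move by t: {a | b} cooled by t is {a - t | b + t}.
Cooling amount: t = 1
Cooled Left option: 8 - 1 = 7
Cooled Right option: 3 + 1 = 4
Cooled game: {7 | 4}
Left option = 7

7


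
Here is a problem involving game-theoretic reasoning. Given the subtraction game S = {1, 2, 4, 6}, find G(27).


The subtraction set is S = {1, 2, 4, 6}.
G(k) = mex{ G(k - s) : s in S, s <= k }. We compute iteratively: G(0) = 0.
G(1) = mex({0}) = 1
G(2) = mex({0, 1}) = 2
G(3) = mex({1, 2}) = 0
G(4) = mex({0, 2}) = 1
G(5) = mex({0, 1}) = 2
G(6) = mex({0, 1, 2}) = 3
G(7) = mex({0, 1, 2, 3}) = 4
G(8) = mex({1, 2, 3, 4}) = 0
G(9) = mex({0, 2, 4}) = 1
G(10) = mex({0, 1, 3}) = 2
G(11) = mex({1, 2, 4}) = 0
G(12) = mex({0, 2, 3}) = 1
G(13) = mex({0, 1, 4}) = 2
Observe that G(8)..G(13) = 0, 1, 2, 0, 1, 2 repeats G(0)..G(5) = 0, 1, 2, 0, 1, 2.
For k >= max(S) = 6, G(k) is determined by the previous 6 values G(k-6)..G(k-1); a window of 6 consecutive values has recurred shifted by 8, so by induction G(k + 8) = G(k) for all k >= 0: the sequence is periodic from the start with period 8.
One period: G(0..7) = 0, 1, 2, 0, 1, 2, 3, 4.
27 mod 8 = 3, so G(27) = G(3) = 0.

0


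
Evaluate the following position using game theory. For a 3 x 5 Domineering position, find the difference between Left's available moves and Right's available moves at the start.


Board is 3 x 5 (rows x cols).
Left (vertical) placements: (rows-1) * cols = 2 * 5 = 10
Right (horizontal) placements: rows * (cols-1) = 3 * 4 = 12
Advantage = Left - Right = 10 - 12 = -2

-2


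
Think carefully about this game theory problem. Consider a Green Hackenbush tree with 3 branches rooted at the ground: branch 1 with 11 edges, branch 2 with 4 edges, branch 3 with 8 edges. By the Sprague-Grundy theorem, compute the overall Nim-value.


The tree has 3 branches from the ground vertex.
In Green Hackenbush, the Nim-value of a simple path of length k is k.
Branch 1: length 11, Nim-value = 11
Branch 2: length 4, Nim-value = 4
Branch 3: length 8, Nim-value = 8
Total Nim-value = XOR of all branch values:
0 XOR 11 = 11
11 XOR 4 = 15
15 XOR 8 = 7
Nim-value of the tree = 7

7


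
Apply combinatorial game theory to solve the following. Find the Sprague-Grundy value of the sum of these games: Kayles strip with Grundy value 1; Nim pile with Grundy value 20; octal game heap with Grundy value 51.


By the Sprague-Grundy theorem, the Grundy value of a sum of games is the XOR of individual Grundy values.
Kayles strip: Grundy value = 1. Running XOR: 0 XOR 1 = 1
Nim pile: Grundy value = 20. Running XOR: 1 XOR 20 = 21
octal game heap: Grundy value = 51. Running XOR: 21 XOR 51 = 38
The combined Grundy value is 38.

38


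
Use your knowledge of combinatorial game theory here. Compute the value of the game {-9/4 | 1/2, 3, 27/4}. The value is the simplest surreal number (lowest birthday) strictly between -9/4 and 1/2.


Left options: {-9/4}, max = -9/4
Right options: {1/2, 3, 27/4}, min = 1/2
All options are numbers and max(Left) < min(Right), so by the simplicity theorem the value is the simplest (earliest-born) number strictly between -9/4 and 1/2.
Integers -2 through 0 all lie strictly between -9/4 and 1/2.
Among integers, the simplest (lowest birthday = smallest |n|; 0 is born on day 0, +-n on day n) is 0.
No non-integer in the interval can be simpler: if x is a non-integer in the interval, then floor(x) or ceil(x) also lies in the interval (the interval contains an integer), and both are proper prefixes of x's sign expansion, i.e. born earlier. So the game value is 0.
Game value = 0

0


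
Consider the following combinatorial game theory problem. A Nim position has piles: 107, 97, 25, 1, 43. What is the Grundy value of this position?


We need the XOR (exclusive or) of all pile sizes.
After XOR-ing pile 1 (size 107): 0 XOR 107 = 107
After XOR-ing pile 2 (size 97): 107 XOR 97 = 10
After XOR-ing pile 3 (size 25): 10 XOR 25 = 19
After XOR-ing pile 4 (size 1): 19 XOR 1 = 18
After XOR-ing pile 5 (size 43): 18 XOR 43 = 57
The Nim-value of this position is 57.

57


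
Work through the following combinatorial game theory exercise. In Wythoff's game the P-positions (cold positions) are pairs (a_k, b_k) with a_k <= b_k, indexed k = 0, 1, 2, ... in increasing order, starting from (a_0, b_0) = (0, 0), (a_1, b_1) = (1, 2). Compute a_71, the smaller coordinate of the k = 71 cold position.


By Wythoff's theorem, a_k = floor(k * phi) and b_k = floor(k * phi^2) = a_k + k, where phi = (1 + sqrt(5))/2 is the golden ratio.
phi = (1 + sqrt(5))/2 = 1.618034
k = 71
k * phi = 71 * 1.618034 = 114.880413
a_71 = floor(k * phi) = 114

114


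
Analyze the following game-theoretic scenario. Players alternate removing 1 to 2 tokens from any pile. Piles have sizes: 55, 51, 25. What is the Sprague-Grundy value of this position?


Subtraction set: {1, 2}
For this subtraction set, G(n) = n mod 3 (period = max + 1 = 3).
Pile 1 (size 55): G(55) = 55 mod 3 = 1
Pile 2 (size 51): G(51) = 51 mod 3 = 0
Pile 3 (size 25): G(25) = 25 mod 3 = 1
Total Grundy value = XOR of all: 1 XOR 0 XOR 1 = 0

0


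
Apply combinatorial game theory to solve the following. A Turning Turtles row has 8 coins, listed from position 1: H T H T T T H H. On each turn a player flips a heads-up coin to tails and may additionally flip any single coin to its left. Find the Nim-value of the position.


Coins: H T H T T T H H
Key fact: a single head at position k behaves exactly like a Nim heap of size k (turning it to T and optionally flipping a coin at j < k corresponds to moving the heap from k to j, or to 0), and heads combine as a disjunctive sum (two heads at the same place would cancel, matching j XOR j = 0). So the Nim-value is the XOR of the 1-indexed positions of the heads.
Face-up positions (1-indexed): [1, 3, 7, 8]
XOR 0 with 1: 0 XOR 1 = 1
XOR 1 with 3: 1 XOR 3 = 2
XOR 2 with 7: 2 XOR 7 = 5
XOR 5 with 8: 5 XOR 8 = 13
Nim-value = 13

13


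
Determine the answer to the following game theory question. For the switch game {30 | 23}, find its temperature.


The game is {30 | 23}, a switch {a | b} with numbers a > b.
Cooling {a | b} by t gives {a - t | b + t}, which stops being hot when a - t = b + t, i.e. at t = (a - b)/2. So the temperature of a switch is (a - b)/2.
Temperature = (Left option - Right option) / 2
= (30 - (23)) / 2
= 7 / 2
= 7/2

7/2


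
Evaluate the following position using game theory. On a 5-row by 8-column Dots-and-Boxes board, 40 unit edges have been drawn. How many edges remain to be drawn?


Grid: 5 x 8 boxes, i.e. 6 rows and 9 columns of dots.
Horizontal edges: (rows + 1) * cols = 6 * 8 = 48
Vertical edges: rows * (cols + 1) = 5 * 9 = 45
Total edges: 48 + 45 = 93
Edges drawn: 40
Remaining: 93 - 40 = 53

53


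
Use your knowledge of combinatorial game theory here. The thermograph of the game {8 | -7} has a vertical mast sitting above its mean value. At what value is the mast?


Game = {8 | -7}, a switch {a | b} with numbers a > b.
Its thermograph has left wall a - t and right wall b + t, which meet at t = (a - b)/2, where both equal (a + b)/2. So the mast (mean value) is at (a + b)/2.
Mean = (8 + (-7))/2 = 1/2 = 1/2

1/2


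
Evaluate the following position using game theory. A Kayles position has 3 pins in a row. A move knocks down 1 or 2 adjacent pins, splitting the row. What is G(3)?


Kayles: a move removes 1 or 2 adjacent pins from a contiguous row.
Removing pins from a row of k leaves two independent rows (a, b) with a + b = k - 1 (one pin) or a + b = k - 2 (two pins); an end removal gives a = 0.
By Sprague-Grundy, G(k) = mex{ G(a) XOR G(b) } over all these splits. G(0) = 0.
G(1): splits (0,0):0^0=0 -> mex({0}) = 1
G(2): splits (0,1):0^1=1 (0,0):0^0=0 -> mex({0, 1}) = 2
G(3): splits (0,2):0^2=2 (1,1):1^1=0 (0,1):0^1=1 -> mex({0, 1, 2}) = 3
Therefore G(3) = 3.

3


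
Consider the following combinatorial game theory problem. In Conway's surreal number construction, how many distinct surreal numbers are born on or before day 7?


Day 0: {|} = 0 is born. Count = 1.
Day n: the number of surreal numbers born by day n is 2^(n+1) - 1.
By day 0: 2^1 - 1 = 1
By day 1: 2^2 - 1 = 3
By day 2: 2^3 - 1 = 7
By day 3: 2^4 - 1 = 15
By day 4: 2^5 - 1 = 31
By day 5: 2^6 - 1 = 63
By day 6: 2^7 - 1 = 127
By day 7: 2^8 - 1 = 255
By day 7: 255 surreal numbers.

255


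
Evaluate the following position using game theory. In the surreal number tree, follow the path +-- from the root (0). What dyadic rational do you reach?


Sign expansion: +--
Rule: track bounds (lo, hi), initially (-inf, +inf). On '+', the current value becomes lo and we move to the simplest number in (value, hi): value + 1 if hi = +inf, otherwise the midpoint (value + hi)/2. On '-', the current value becomes hi and we move to value - 1 if lo = -inf, otherwise the midpoint (lo + value)/2.
Start at 0.
Step 1: sign = +, move right. Bounds: (0, +inf). Value = 1
Step 2: sign = -, move left. Bounds: (0, 1). Value = 1/2
Step 3: sign = -, move left. Bounds: (0, 1/2). Value = 1/4
The surreal number with sign expansion +-- is 1/4.

1/4


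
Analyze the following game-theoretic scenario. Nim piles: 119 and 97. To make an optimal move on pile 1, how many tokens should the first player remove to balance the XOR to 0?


Piles: 119 and 97
Current XOR: 119 XOR 97 = 22 (non-zero, so this is an N-position).
To make the XOR zero, we need to find a move that balances the piles.
For pile 1 (size 119): target = 119 XOR 22 = 97
We reduce pile 1 from 119 to 97.
Tokens removed: 119 - 97 = 22
Verification: 97 XOR 97 = 0

22


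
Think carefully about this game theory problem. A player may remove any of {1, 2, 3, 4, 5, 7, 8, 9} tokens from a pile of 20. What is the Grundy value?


The subtraction set is S = {1, 2, 3, 4, 5, 7, 8, 9}.
G(k) = mex{ G(k - s) : s in S, s <= k }. We compute iteratively: G(0) = 0.
G(1) = mex({0}) = 1
G(2) = mex({0, 1}) = 2
G(3) = mex({0, 1, 2}) = 3
G(4) = mex({0, 1, 2, 3}) = 4
G(5) = mex({0, 1, 2, 3, 4}) = 5
G(6) = mex({1, 2, 3, 4, 5}) = 0
G(7) = mex({0, 2, 3, 4, 5}) = 1
G(8) = mex({0, 1, 3, 4, 5}) = 2
G(9) = mex({0, 1, 2, 4, 5}) = 3
G(10) = mex({0, 1, 2, 3, 5}) = 4
G(11) = mex({0, 1, 2, 3, 4}) = 5
G(12) = mex({1, 2, 3, 4, 5}) = 0
G(13) = mex({0, 2, 3, 4, 5}) = 1
G(14) = mex({0, 1, 3, 4, 5}) = 2
Observe that G(6)..G(14) = 0, 1, 2, 3, 4, 5, 0, 1, 2 repeats G(0)..G(8) = 0, 1, 2, 3, 4, 5, 0, 1, 2.
For k >= max(S) = 9, G(k) is determined by the previous 9 values G(k-9)..G(k-1); a window of 9 consecutive values has recurred shifted by 6, so by induction G(k + 6) = G(k) for all k >= 0: the sequence is periodic from the start with period 6.
One period: G(0..5) = 0, 1, 2, 3, 4, 5.
20 mod 6 = 2, so G(20) = G(2) = 2.

2


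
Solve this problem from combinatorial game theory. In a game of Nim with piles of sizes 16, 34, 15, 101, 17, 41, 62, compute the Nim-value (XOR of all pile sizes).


We need the XOR (exclusive or) of all pile sizes.
After XOR-ing pile 1 (size 16): 0 XOR 16 = 16
After XOR-ing pile 2 (size 34): 16 XOR 34 = 50
After XOR-ing pile 3 (size 15): 50 XOR 15 = 61
After XOR-ing pile 4 (size 101): 61 XOR 101 = 88
After XOR-ing pile 5 (size 17): 88 XOR 17 = 73
After XOR-ing pile 6 (size 41): 73 XOR 41 = 96
After XOR-ing pile 7 (size 62): 96 XOR 62 = 94
The Nim-value of this position is 94.

94


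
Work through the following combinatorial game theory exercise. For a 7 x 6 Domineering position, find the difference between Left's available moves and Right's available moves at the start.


Board is 7 x 6 (rows x cols).
Left (vertical) placements: (rows-1) * cols = 6 * 6 = 36
Right (horizontal) placements: rows * (cols-1) = 7 * 5 = 35
Advantage = Left - Right = 36 - 35 = 1

1


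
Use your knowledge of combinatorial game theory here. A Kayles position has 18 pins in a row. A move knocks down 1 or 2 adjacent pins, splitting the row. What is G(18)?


Kayles: a move removes 1 or 2 adjacent pins from a contiguous row.
Removing pins from a row of k leaves two independent rows (a, b) with a + b = k - 1 (one pin) or a + b = k - 2 (two pins); an end removal gives a = 0.
By Sprague-Grundy, G(k) = mex{ G(a) XOR G(b) } over all these splits. G(0) = 0.
G(1): splits (0,0):0^0=0 -> mex({0}) = 1
G(2): splits (0,1):0^1=1 (0,0):0^0=0 -> mex({0, 1}) = 2
G(3): splits (0,2):0^2=2 (1,1):1^1=0 (0,1):0^1=1 -> mex({0, 1, 2}) = 3
G(4): splits (0,3):0^3=3 (1,2):1^2=3 (0,2):0^2=2 (1,1):1^1=0 -> mex({0, 2, 3}) = 1
G(5): splits (0,4):0^1=1 (1,3):1^3=2 (2,2):2^2=0 (0,3):0^3=3 (1,2):1^2=3 -> mex({0, 1, 2, 3}) = 4
G(6) = mex({0, 1, 2, 4}) = 3
G(7) = mex({0, 1, 3, 4, 5}) = 2
G(8) = mex({0, 2, 3, 5, 6}) = 1
G(9) = mex({0, 1, 2, 3, 6, 7}) = 4
G(10) = mex({0, 1, 3, 4, 5, 7}) = 2
G(11) = mex({0, 1, 2, 3, 4, 5}) = 6
G(12) = mex({0, 1, 2, 3, 5, 6, 7}) = 4
G(13) = mex({0, 2, 3, 4, 6, 7}) = 1
G(14) = mex({0, 1, 4, 5, 6, 7}) = 2
G(15) = mex({0, 1, 2, 3, 4, 5, 6}) = 7
G(16) = mex({0, 2, 3, 5, 6, 7}) = 1
G(17) = mex({0, 1, 2, 3, 5, 6, 7}) = 4
G(18) = mex({0, 1, 2, 4, 5, 6}) = 3
Therefore G(18) = 3.

3


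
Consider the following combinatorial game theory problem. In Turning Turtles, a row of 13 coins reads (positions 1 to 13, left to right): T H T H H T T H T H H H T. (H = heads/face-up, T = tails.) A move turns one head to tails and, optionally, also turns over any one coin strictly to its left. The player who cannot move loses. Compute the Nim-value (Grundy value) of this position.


Coins: T H T H H T T H T H H H T
Key fact: a single head at position k behaves exactly like a Nim heap of size k (turning it to T and optionally flipping a coin at j < k corresponds to moving the heap from k to j, or to 0), and heads combine as a disjunctive sum (two heads at the same place would cancel, matching j XOR j = 0). So the Nim-value is the XOR of the 1-indexed positions of the heads.
Face-up positions (1-indexed): [2, 4, 5, 8, 10, 11, 12]
XOR 0 with 2: 0 XOR 2 = 2
XOR 2 with 4: 2 XOR 4 = 6
XOR 6 with 5: 6 XOR 5 = 3
XOR 3 with 8: 3 XOR 8 = 11
XOR 11 with 10: 11 XOR 10 = 1
XOR 1 with 11: 1 XOR 11 = 10
XOR 10 with 12: 10 XOR 12 = 6
Nim-value = 6

6


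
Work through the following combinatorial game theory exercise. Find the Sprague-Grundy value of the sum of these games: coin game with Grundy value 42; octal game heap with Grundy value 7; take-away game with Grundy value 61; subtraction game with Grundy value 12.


By the Sprague-Grundy theorem, the Grundy value of a sum of games is the XOR of individual Grundy values.
coin game: Grundy value = 42. Running XOR: 0 XOR 42 = 42
octal game heap: Grundy value = 7. Running XOR: 42 XOR 7 = 45
take-away game: Grundy value = 61. Running XOR: 45 XOR 61 = 16
subtraction game: Grundy value = 12. Running XOR: 16 XOR 12 = 28
The combined Grundy value is 28.

28


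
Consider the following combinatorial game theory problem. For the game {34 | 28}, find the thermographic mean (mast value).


Game = {34 | 28}, a switch {a | b} with numbers a > b.
Its thermograph has left wall a - t and right wall b + t, which meet at t = (a - b)/2, where both equal (a + b)/2. So the mast (mean value) is at (a + b)/2.
Mean = (34 + (28))/2 = 62/2 = 31

31


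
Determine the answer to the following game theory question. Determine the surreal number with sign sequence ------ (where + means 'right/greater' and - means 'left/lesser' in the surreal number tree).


Sign expansion: ------
Rule: track bounds (lo, hi), initially (-inf, +inf). On '+', the current value becomes lo and we move to the simplest number in (value, hi): value + 1 if hi = +inf, otherwise the midpoint (value + hi)/2. On '-', the current value becomes hi and we move to value - 1 if lo = -inf, otherwise the midpoint (lo + value)/2.
Start at 0.
Step 1: sign = -, move left. Bounds: (-inf, 0). Value = -1
Step 2: sign = -, move left. Bounds: (-inf, -1). Value = -2
Step 3: sign = -, move left. Bounds: (-inf, -2). Value = -3
Step 4: sign = -, move left. Bounds: (-inf, -3). Value = -4
Step 5: sign = -, move left. Bounds: (-inf, -4). Value = -5
Step 6: sign = -, move left. Bounds: (-inf, -5). Value = -6
The surreal number with sign expansion ------ is -6.

-6


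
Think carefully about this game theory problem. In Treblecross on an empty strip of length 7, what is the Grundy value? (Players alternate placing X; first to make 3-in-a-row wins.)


Treblecross: place X on empty cells; 3-in-a-row wins.
Playing within two cells of an existing X lets the opponent win at once, so sensible play treats the cells i-2..i+2 around each X as dead. The player left with no safe cell loses, so this is a normal-play take-away game on strips of safe cells.
Placing X at cell i (0-indexed) of a strip of k safe cells leaves independent strips of sizes max(0, i-2) and max(0, k-i-3). Hence G(k) = mex{ G(max(0,i-2)) XOR G(max(0,k-i-3)) : 0 <= i < k }, with G(0) = 0.
G(1): splits (0,0):0^0=0 -> mex({0}) = 1
G(2): splits (0,0):0^0=0 -> mex({0}) = 1
G(3): splits (0,0):0^0=0 -> mex({0}) = 1
G(4): splits (0,1):0^1=1 (0,0):0^0=0 -> mex({0, 1}) = 2
G(5): splits (0,2):0^1=1 (0,1):0^1=1 (0,0):0^0=0 -> mex({0, 1}) = 2
G(6) = mex({1}) = 0
G(7) = mex({0, 1, 2}) = 3
Therefore G(7) = 3.

3


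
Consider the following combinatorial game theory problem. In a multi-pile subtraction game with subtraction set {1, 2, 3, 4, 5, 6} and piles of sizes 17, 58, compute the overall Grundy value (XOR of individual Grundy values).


Subtraction set: {1, 2, 3, 4, 5, 6}
For this subtraction set, G(n) = n mod 7 (period = max + 1 = 7).
Pile 1 (size 17): G(17) = 17 mod 7 = 3
Pile 2 (size 58): G(58) = 58 mod 7 = 2
Total Grundy value = XOR of all: 3 XOR 2 = 1

1


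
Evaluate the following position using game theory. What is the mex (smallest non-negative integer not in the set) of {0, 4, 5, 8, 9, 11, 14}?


Set = {0, 4, 5, 8, 9, 11, 14}
0 is in the set.
1 is NOT in the set. This is the mex.
mex = 1

1


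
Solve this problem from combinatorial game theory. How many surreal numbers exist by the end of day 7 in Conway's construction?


Day 0: {|} = 0 is born. Count = 1.
Day n: the number of surreal numbers born by day n is 2^(n+1) - 1.
By day 0: 2^1 - 1 = 1
By day 1: 2^2 - 1 = 3
By day 2: 2^3 - 1 = 7
By day 3: 2^4 - 1 = 15
By day 4: 2^5 - 1 = 31
By day 5: 2^6 - 1 = 63
By day 6: 2^7 - 1 = 127
By day 7: 2^8 - 1 = 255
By day 7: 255 surreal numbers.

255


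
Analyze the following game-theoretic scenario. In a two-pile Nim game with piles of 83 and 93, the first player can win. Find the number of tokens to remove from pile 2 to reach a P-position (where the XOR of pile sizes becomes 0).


Piles: 83 and 93
Current XOR: 83 XOR 93 = 14 (non-zero, so this is an N-position).
To make the XOR zero, we need to find a move that balances the piles.
For pile 2 (size 93): target = 93 XOR 14 = 83
We reduce pile 2 from 93 to 83.
Tokens removed: 93 - 83 = 10
Verification: 83 XOR 83 = 0

10


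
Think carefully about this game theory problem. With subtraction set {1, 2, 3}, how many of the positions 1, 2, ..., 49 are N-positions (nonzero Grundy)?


Subtraction set S = {1, 2, 3}, so G(n) = n mod 4.
G(n) = 0 when n is a multiple of 4.
Multiples of 4 in [1, 49]: 12
N-positions (nonzero Grundy) = 49 - 12 = 37

37


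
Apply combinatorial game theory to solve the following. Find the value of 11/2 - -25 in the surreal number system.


x = 11/2, y = -25
Converting to common denominator: 2
x = 11/2, y = -50/2
x - y = 11/2 - -25 = 61/2

61/2


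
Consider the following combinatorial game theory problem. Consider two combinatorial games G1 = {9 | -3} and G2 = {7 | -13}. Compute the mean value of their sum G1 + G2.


G1 = {9 | -3}, G2 = {7 | -13}
Each is a switch {a | b} with numbers a > b; its mean value is (a + b)/2, and mean value is additive over game sums: m(G1 + G2) = m(G1) + m(G2).
Mean of G1 = (9 + (-3))/2 = 6/2 = 3
Mean of G2 = (7 + (-13))/2 = -6/2 = -3
Mean of G1 + G2 = 3 + -3 = 0

0


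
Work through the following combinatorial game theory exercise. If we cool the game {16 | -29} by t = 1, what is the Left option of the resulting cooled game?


Original game: {16 | -29} (a switch {a | b} with a > b).
Cooling by t (for t below the temperature (a - b)/2 = 45/2) taxes each move by t: {a | b} cooled by t is {a - t | b + t}.
Cooling amount: t = 1
Cooled Left option: 16 - 1 = 15
Cooled Right option: -29 + 1 = -28
Cooled game: {15 | -28}
Left option = 15

15


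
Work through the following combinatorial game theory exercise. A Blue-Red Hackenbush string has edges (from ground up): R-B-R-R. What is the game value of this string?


Edges (from ground): R-B-R-R
By Berlekamp's sign-expansion rule, a Blue-Red Hackenbush stalk has the value of the surreal number whose sign sequence is the edge sequence with B -> + and R -> -.
Sign sequence: -+--
Trace the sign expansion in the surreal number tree, starting from 0:
Edge 1: R (sign -) -> bounds (-inf, 0), value = -1
Edge 2: B (sign +) -> bounds (-1, 0), value = -1/2
Edge 3: R (sign -) -> bounds (-1, -1/2), value = -3/4
Edge 4: R (sign -) -> bounds (-1, -3/4), value = -7/8
Game value = -7/8

-7/8


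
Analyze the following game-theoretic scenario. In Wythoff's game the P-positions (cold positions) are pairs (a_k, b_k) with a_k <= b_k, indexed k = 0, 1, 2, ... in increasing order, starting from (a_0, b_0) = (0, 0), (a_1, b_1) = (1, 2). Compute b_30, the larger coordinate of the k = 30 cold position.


By Wythoff's theorem, a_k = floor(k * phi) and b_k = floor(k * phi^2) = a_k + k, where phi = (1 + sqrt(5))/2 is the golden ratio.
phi = (1 + sqrt(5))/2 = 1.618034
phi^2 = phi + 1 = 2.618034
k = 30
k * phi^2 = 30 * 2.618034 = 78.541020
b_30 = floor(k * phi^2) = 78 (check: a_30 + k = 48 + 30 = 78)

78


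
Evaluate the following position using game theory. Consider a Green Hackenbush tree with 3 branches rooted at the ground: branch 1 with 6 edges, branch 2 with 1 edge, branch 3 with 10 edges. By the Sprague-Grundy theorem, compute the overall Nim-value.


The tree has 3 branches from the ground vertex.
In Green Hackenbush, the Nim-value of a simple path of length k is k.
Branch 1: length 6, Nim-value = 6
Branch 2: length 1, Nim-value = 1
Branch 3: length 10, Nim-value = 10
Total Nim-value = XOR of all branch values:
0 XOR 6 = 6
6 XOR 1 = 7
7 XOR 10 = 13
Nim-value of the tree = 13

13


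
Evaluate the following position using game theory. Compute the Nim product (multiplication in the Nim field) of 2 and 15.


Nim multiplication is bilinear over XOR: (u XOR v) * w = (u*w) XOR (v*w).
So we split each operand into its bit components and XOR the pairwise Nim products.
2 = 2 (as XOR of powers of 2).
15 = 1 + 2 + 4 + 8 (as XOR of powers of 2).
Using the standard Nim-product table on single bits:
  2*2 = 3,   2*4 = 8,   2*8 = 12,
  4*4 = 6,   4*8 = 11,  8*8 = 13,
and  1*x = x (identity), k*l = l*k (commutative).
Pairwise Nim products:
  2 * 1 = 2
  2 * 2 = 3
  2 * 4 = 8
  2 * 8 = 12
XOR them: 2 XOR 3 XOR 8 XOR 12 = 5.
Result: 2 * 15 = 5 (in Nim).

5


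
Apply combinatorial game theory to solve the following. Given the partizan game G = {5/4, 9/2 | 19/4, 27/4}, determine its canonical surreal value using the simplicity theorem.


Left options: {5/4, 9/2}, max = 9/2
Right options: {19/4, 27/4}, min = 19/4
All options are numbers and max(Left) < min(Right), so by the simplicity theorem the value is the simplest (earliest-born) number strictly between 9/2 and 19/4.
No integer lies strictly between 9/2 and 19/4, so the value is the dyadic rational m/2^k in the interval with the smallest k (then m odd); search k = 1, 2, ...:
Denominator 2: no odd multiple of 1/2 lies strictly between 9/2 and 19/4.
Denominator 4: no odd multiple of 1/4 lies strictly between 9/2 and 19/4.
Denominator 8: 37/8 lies strictly between 9/2 and 19/4 -- found.
The simplest number in the interval is 37/8.
Game value = 37/8

37/8


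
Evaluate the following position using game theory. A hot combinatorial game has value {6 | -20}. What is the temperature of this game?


The game is {6 | -20}, a switch {a | b} with numbers a > b.
Cooling {a | b} by t gives {a - t | b + t}, which stops being hot when a - t = b + t, i.e. at t = (a - b)/2. So the temperature of a switch is (a - b)/2.
Temperature = (Left option - Right option) / 2
= (6 - (-20)) / 2
= 26 / 2
= 13

13


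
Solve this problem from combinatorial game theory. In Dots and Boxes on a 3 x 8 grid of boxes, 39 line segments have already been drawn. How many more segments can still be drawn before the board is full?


Grid: 3 x 8 boxes, i.e. 4 rows and 9 columns of dots.
Horizontal edges: (rows + 1) * cols = 4 * 8 = 32
Vertical edges: rows * (cols + 1) = 3 * 9 = 27
Total edges: 32 + 27 = 59
Edges drawn: 39
Remaining: 59 - 39 = 20

20


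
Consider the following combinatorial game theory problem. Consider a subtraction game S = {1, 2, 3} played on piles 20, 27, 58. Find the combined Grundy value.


Subtraction set: {1, 2, 3}
For this subtraction set, G(n) = n mod 4 (period = max + 1 = 4).
Pile 1 (size 20): G(20) = 20 mod 4 = 0
Pile 2 (size 27): G(27) = 27 mod 4 = 3
Pile 3 (size 58): G(58) = 58 mod 4 = 2
Total Grundy value = XOR of all: 0 XOR 3 XOR 2 = 1

1


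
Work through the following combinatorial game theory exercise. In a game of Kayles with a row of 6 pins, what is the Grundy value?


Kayles: a move removes 1 or 2 adjacent pins from a contiguous row.
Removing pins from a row of k leaves two independent rows (a, b) with a + b = k - 1 (one pin) or a + b = k - 2 (two pins); an end removal gives a = 0.
By Sprague-Grundy, G(k) = mex{ G(a) XOR G(b) } over all these splits. G(0) = 0.
G(1): splits (0,0):0^0=0 -> mex({0}) = 1
G(2): splits (0,1):0^1=1 (0,0):0^0=0 -> mex({0, 1}) = 2
G(3): splits (0,2):0^2=2 (1,1):1^1=0 (0,1):0^1=1 -> mex({0, 1, 2}) = 3
G(4): splits (0,3):0^3=3 (1,2):1^2=3 (0,2):0^2=2 (1,1):1^1=0 -> mex({0, 2, 3}) = 1
G(5): splits (0,4):0^1=1 (1,3):1^3=2 (2,2):2^2=0 (0,3):0^3=3 (1,2):1^2=3 -> mex({0, 1, 2, 3}) = 4
G(6) = mex({0, 1, 2, 4}) = 3
Therefore G(6) = 3.

3


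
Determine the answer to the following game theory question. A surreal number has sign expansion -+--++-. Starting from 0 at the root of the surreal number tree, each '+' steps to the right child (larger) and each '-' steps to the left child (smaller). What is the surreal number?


Sign expansion: -+--++-
Rule: track bounds (lo, hi), initially (-inf, +inf). On '+', the current value becomes lo and we move to the simplest number in (value, hi): value + 1 if hi = +inf, otherwise the midpoint (value + hi)/2. On '-', the current value becomes hi and we move to value - 1 if lo = -inf, otherwise the midpoint (lo + value)/2.
Start at 0.
Step 1: sign = -, move left. Bounds: (-inf, 0). Value = -1
Step 2: sign = +, move right. Bounds: (-1, 0). Value = -1/2
Step 3: sign = -, move left. Bounds: (-1, -1/2). Value = -3/4
Step 4: sign = -, move left. Bounds: (-1, -3/4). Value = -7/8
Step 5: sign = +, move right. Bounds: (-7/8, -3/4). Value = -13/16
Step 6: sign = +, move right. Bounds: (-13/16, -3/4). Value = -25/32
Step 7: sign = -, move left. Bounds: (-13/16, -25/32). Value = -51/64
The surreal number with sign expansion -+--++- is -51/64.

-51/64


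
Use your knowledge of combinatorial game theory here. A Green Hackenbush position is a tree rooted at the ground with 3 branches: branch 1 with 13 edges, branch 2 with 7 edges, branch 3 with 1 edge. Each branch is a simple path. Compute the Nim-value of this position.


The tree has 3 branches from the ground vertex.
In Green Hackenbush, the Nim-value of a simple path of length k is k.
Branch 1: length 13, Nim-value = 13
Branch 2: length 7, Nim-value = 7
Branch 3: length 1, Nim-value = 1
Total Nim-value = XOR of all branch values:
0 XOR 13 = 13
13 XOR 7 = 10
10 XOR 1 = 11
Nim-value of the tree = 11

11


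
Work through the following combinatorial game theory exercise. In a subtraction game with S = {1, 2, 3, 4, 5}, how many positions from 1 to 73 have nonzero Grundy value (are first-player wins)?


Subtraction set S = {1, 2, 3, 4, 5}, so G(n) = n mod 6.
G(n) = 0 when n is a multiple of 6.
Multiples of 6 in [1, 73]: 12
N-positions (nonzero Grundy) = 73 - 12 = 61

61


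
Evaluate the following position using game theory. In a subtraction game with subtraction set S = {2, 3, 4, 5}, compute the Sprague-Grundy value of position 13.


The subtraction set is S = {2, 3, 4, 5}.
G(k) = mex{ G(k - s) : s in S, s <= k }. We compute iteratively: G(0) = 0.
G(1) = mex({}) = 0
G(2) = mex({0}) = 1
G(3) = mex({0}) = 1
G(4) = mex({0, 1}) = 2
G(5) = mex({0, 1}) = 2
G(6) = mex({0, 1, 2}) = 3
G(7) = mex({1, 2}) = 0
G(8) = mex({1, 2, 3}) = 0
G(9) = mex({0, 2, 3}) = 1
G(10) = mex({0, 2, 3}) = 1
G(11) = mex({0, 1, 3}) = 2
Observe that G(7)..G(11) = 0, 0, 1, 1, 2 repeats G(0)..G(4) = 0, 0, 1, 1, 2.
For k >= max(S) = 5, G(k) is determined by the previous 5 values G(k-5)..G(k-1); a window of 5 consecutive values has recurred shifted by 7, so by induction G(k + 7) = G(k) for all k >= 0: the sequence is periodic from the start with period 7.
One period: G(0..6) = 0, 0, 1, 1, 2, 2, 3.
13 mod 7 = 6, so G(13) = G(6) = 3.

3


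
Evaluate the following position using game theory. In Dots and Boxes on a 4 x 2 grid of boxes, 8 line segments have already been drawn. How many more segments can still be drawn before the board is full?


Grid: 4 x 2 boxes, i.e. 5 rows and 3 columns of dots.
Horizontal edges: (rows + 1) * cols = 5 * 2 = 10
Vertical edges: rows * (cols + 1) = 4 * 3 = 12
Total edges: 10 + 12 = 22
Edges drawn: 8
Remaining: 22 - 8 = 14

14


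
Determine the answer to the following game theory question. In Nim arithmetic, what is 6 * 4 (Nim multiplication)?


Nim multiplication is bilinear over XOR: (u XOR v) * w = (u*w) XOR (v*w).
So we split each operand into its bit components and XOR the pairwise Nim products.
6 = 2 + 4 (as XOR of powers of 2).
4 = 4 (as XOR of powers of 2).
Using the standard Nim-product table on single bits:
  2*2 = 3,   2*4 = 8,   2*8 = 12,
  4*4 = 6,   4*8 = 11,  8*8 = 13,
and  1*x = x (identity), k*l = l*k (commutative).
Pairwise Nim products:
  2 * 4 = 8
  4 * 4 = 6
XOR them: 8 XOR 6 = 14.
Result: 6 * 4 = 14 (in Nim).

14


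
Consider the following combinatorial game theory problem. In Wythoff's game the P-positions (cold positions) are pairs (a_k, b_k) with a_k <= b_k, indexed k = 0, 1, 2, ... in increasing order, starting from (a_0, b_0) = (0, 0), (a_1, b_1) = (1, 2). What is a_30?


By Wythoff's theorem, a_k = floor(k * phi) and b_k = floor(k * phi^2) = a_k + k, where phi = (1 + sqrt(5))/2 is the golden ratio.
phi = (1 + sqrt(5))/2 = 1.618034
k = 30
k * phi = 30 * 1.618034 = 48.541020
a_30 = floor(k * phi) = 48

48


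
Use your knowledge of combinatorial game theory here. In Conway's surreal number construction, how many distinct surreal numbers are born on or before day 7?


Day 0: {|} = 0 is born. Count = 1.
Day n: the number of surreal numbers born by day n is 2^(n+1) - 1.
By day 0: 2^1 - 1 = 1
By day 1: 2^2 - 1 = 3
By day 2: 2^3 - 1 = 7
By day 3: 2^4 - 1 = 15
By day 4: 2^5 - 1 = 31
By day 5: 2^6 - 1 = 63
By day 6: 2^7 - 1 = 127
By day 7: 2^8 - 1 = 255
By day 7: 255 surreal numbers.

255


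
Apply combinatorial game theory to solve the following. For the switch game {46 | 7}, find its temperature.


The game is {46 | 7}, a switch {a | b} with numbers a > b.
Cooling {a | b} by t gives {a - t | b + t}, which stops being hot when a - t = b + t, i.e. at t = (a - b)/2. So the temperature of a switch is (a - b)/2.
Temperature = (Left option - Right option) / 2
= (46 - (7)) / 2
= 39 / 2
= 39/2

39/2


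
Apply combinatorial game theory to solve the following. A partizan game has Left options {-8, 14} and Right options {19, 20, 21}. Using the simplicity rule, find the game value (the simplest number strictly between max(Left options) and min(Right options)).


Left options: {-8, 14}, max = 14
Right options: {19, 20, 21}, min = 19
All options are numbers and max(Left) < min(Right), so by the simplicity theorem the value is the simplest (earliest-born) number strictly between 14 and 19.
Integers 15 through 18 all lie strictly between 14 and 19.
Among integers, the simplest (lowest birthday = smallest |n|; 0 is born on day 0, +-n on day n) is 15.
No non-integer in the interval can be simpler: if x is a non-integer in the interval, then floor(x) or ceil(x) also lies in the interval (the interval contains an integer), and both are proper prefixes of x's sign expansion, i.e. born earlier. So the game value is 15.
Game value = 15

15


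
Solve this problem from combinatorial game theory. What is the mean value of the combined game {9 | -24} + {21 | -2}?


G1 = {9 | -24}, G2 = {21 | -2}
Each is a switch {a | b} with numbers a > b; its mean value is (a + b)/2, and mean value is additive over game sums: m(G1 + G2) = m(G1) + m(G2).
Mean of G1 = (9 + (-24))/2 = -15/2 = -15/2
Mean of G2 = (21 + (-2))/2 = 19/2 = 19/2
Mean of G1 + G2 = -15/2 + 19/2 = 2

2


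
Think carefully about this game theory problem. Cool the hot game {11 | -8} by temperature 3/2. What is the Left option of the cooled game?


Original game: {11 | -8} (a switch {a | b} with a > b).
Cooling by t (for t below the temperature (a - b)/2 = 19/2) taxes each move by t: {a | b} cooled by t is {a - t | b + t}.
Cooling amount: t = 3/2
Cooled Left option: 11 - 3/2 = 19/2
Cooled Right option: -8 + 3/2 = -13/2
Cooled game: {19/2 | -13/2}
Left option = 19/2

19/2


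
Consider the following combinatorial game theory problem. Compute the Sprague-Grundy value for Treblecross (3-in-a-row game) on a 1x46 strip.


Treblecross: place X on empty cells; 3-in-a-row wins.
Playing within two cells of an existing X lets the opponent win at once, so sensible play treats the cells i-2..i+2 around each X as dead. The player left with no safe cell loses, so this is a normal-play take-away game on strips of safe cells.
Placing X at cell i (0-indexed) of a strip of k safe cells leaves independent strips of sizes max(0, i-2) and max(0, k-i-3). Hence G(k) = mex{ G(max(0,i-2)) XOR G(max(0,k-i-3)) : 0 <= i < k }, with G(0) = 0.
G(1): splits (0,0):0^0=0 -> mex({0}) = 1
G(2): splits (0,0):0^0=0 -> mex({0}) = 1
G(3): splits (0,0):0^0=0 -> mex({0}) = 1
G(4): splits (0,1):0^1=1 (0,0):0^0=0 -> mex({0, 1}) = 2
G(5): splits (0,2):0^1=1 (0,1):0^1=1 (0,0):0^0=0 -> mex({0, 1}) = 2
G(6) = mex({1}) = 0
G(7) = mex({0, 1, 2}) = 3
G(8) = mex({0, 1, 2}) = 3
G(9) = mex({0, 2}) = 1
G(10) = mex({0, 2, 3}) = 1
G(11) = mex({0, 3}) = 1
G(12) = mex({1, 3}) = 0
G(13) = mex({0, 1, 2, 3}) = 4
G(14) = mex({0, 1, 2}) = 3
G(15) = mex({0, 1, 2}) = 3
G(16) = mex({0, 1, 2, 4}) = 3
G(17) = mex({0, 1, 3, 4}) = 2
G(18) = mex({0, 1, 3, 4}) = 2
G(19) = mex({0, 1, 3, 5}) = 2
G(20) = mex({0, 1, 2, 3, 5}) = 4
G(21) = mex({0, 1, 2, 3, 5}) = 4
G(22) = mex({1, 2, 6}) = 0
G(23) = mex({0, 1, 2, 3, 4, 6}) = 5
G(24) = mex({0, 1, 2, 3, 4}) = 5
G(25) = mex({0, 1, 3, 4, 7}) = 2
G(26) = mex({0, 1, 3, 4, 5, 7}) = 2
G(27) = mex({0, 1, 3, 5}) = 2
G(28) = mex({0, 1, 2, 5}) = 3
G(29) = mex({0, 1, 2, 4, 5, 6}) = 3
G(30) = mex({1, 2, 4, 6}) = 0
G(31) = mex({0, 1, 2, 3, 4, 6}) = 5
G(32) = mex({1, 2, 3, 4, 7}) = 0
G(33) = mex({0, 3, 7}) = 1
G(34) = mex({0, 2, 3, 5, 7}) = 1
G(35) = mex({0, 2, 3, 5, 6}) = 1
G(36) = mex({0, 1, 2, 5, 6}) = 3
G(37) = mex({0, 1, 2, 4, 5, 6}) = 3
G(38) = mex({0, 1, 2, 4}) = 3
G(39) = mex({0, 1, 2, 3, 4, 7}) = 5
G(40) = mex({0, 1, 2, 3, 4, 5, 7}) = 6
G(41) = mex({0, 1, 2, 3, 5, 7}) = 4
G(42) = mex({0, 1, 2, 3, 5, 6, 7}) = 4
G(43) = mex({0, 2, 3, 5, 6}) = 1
G(44) = mex({1, 2, 3, 4, 5, 6}) = 0
G(45) = mex({0, 1, 2, 3, 4, 6, 7}) = 5
G(46) = mex({0, 1, 2, 3, 4, 7}) = 5
Therefore G(46) = 5.

5


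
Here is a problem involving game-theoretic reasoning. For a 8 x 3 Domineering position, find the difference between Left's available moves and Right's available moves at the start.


Board is 8 x 3 (rows x cols).
Left (vertical) placements: (rows-1) * cols = 7 * 3 = 21
Right (horizontal) placements: rows * (cols-1) = 8 * 2 = 16
Advantage = Left - Right = 21 - 16 = 5

5


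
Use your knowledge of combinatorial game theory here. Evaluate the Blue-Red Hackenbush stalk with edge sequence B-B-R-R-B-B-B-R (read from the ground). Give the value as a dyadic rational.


Edges (from ground): B-B-R-R-B-B-B-R
By Berlekamp's sign-expansion rule, a Blue-Red Hackenbush stalk has the value of the surreal number whose sign sequence is the edge sequence with B -> + and R -> -.
Sign sequence: ++--+++-
Trace the sign expansion in the surreal number tree, starting from 0:
Edge 1: B (sign +) -> bounds (0, +inf), value = 1
Edge 2: B (sign +) -> bounds (1, +inf), value = 2
Edge 3: R (sign -) -> bounds (1, 2), value = 3/2
Edge 4: R (sign -) -> bounds (1, 3/2), value = 5/4
Edge 5: B (sign +) -> bounds (5/4, 3/2), value = 11/8
Edge 6: B (sign +) -> bounds (11/8, 3/2), value = 23/16
Edge 7: B (sign +) -> bounds (23/16, 3/2), value = 47/32
Edge 8: R (sign -) -> bounds (23/16, 47/32), value = 93/64
Game value = 93/64

93/64


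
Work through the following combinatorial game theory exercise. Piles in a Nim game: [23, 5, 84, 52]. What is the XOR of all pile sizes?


We need the XOR (exclusive or) of all pile sizes.
After XOR-ing pile 1 (size 23): 0 XOR 23 = 23
After XOR-ing pile 2 (size 5): 23 XOR 5 = 18
After XOR-ing pile 3 (size 84): 18 XOR 84 = 70
After XOR-ing pile 4 (size 52): 70 XOR 52 = 114
The Nim-value of this position is 114.

114


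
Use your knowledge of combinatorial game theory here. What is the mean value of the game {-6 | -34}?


Game = {-6 | -34}, a switch {a | b} with numbers a > b.
Its thermograph has left wall a - t and right wall b + t, which meet at t = (a - b)/2, where both equal (a + b)/2. So the mast (mean value) is at (a + b)/2.
Mean = (-6 + (-34))/2 = -40/2 = -20

-20


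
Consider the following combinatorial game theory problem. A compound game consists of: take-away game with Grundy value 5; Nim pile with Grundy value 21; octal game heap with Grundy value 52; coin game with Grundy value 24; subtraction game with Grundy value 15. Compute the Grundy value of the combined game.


By the Sprague-Grundy theorem, the Grundy value of a sum of games is the XOR of individual Grundy values.
take-away game: Grundy value = 5. Running XOR: 0 XOR 5 = 5
Nim pile: Grundy value = 21. Running XOR: 5 XOR 21 = 16
octal game heap: Grundy value = 52. Running XOR: 16 XOR 52 = 36
coin game: Grundy value = 24. Running XOR: 36 XOR 24 = 60
subtraction game: Grundy value = 15. Running XOR: 60 XOR 15 = 51
The combined Grundy value is 51.

51


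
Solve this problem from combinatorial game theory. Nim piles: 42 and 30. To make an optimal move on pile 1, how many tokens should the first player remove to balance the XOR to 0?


Piles: 42 and 30
Current XOR: 42 XOR 30 = 52 (non-zero, so this is an N-position).
To make the XOR zero, we need to find a move that balances the piles.
For pile 1 (size 42): target = 42 XOR 52 = 30
We reduce pile 1 from 42 to 30.
Tokens removed: 42 - 30 = 12
Verification: 30 XOR 30 = 0

12


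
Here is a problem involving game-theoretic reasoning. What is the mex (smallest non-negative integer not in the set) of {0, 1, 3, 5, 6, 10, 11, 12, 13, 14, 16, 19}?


Set = {0, 1, 3, 5, 6, 10, 11, 12, 13, 14, 16, 19}
0 is in the set.
1 is in the set.
2 is NOT in the set. This is the mex.
mex = 2

2
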